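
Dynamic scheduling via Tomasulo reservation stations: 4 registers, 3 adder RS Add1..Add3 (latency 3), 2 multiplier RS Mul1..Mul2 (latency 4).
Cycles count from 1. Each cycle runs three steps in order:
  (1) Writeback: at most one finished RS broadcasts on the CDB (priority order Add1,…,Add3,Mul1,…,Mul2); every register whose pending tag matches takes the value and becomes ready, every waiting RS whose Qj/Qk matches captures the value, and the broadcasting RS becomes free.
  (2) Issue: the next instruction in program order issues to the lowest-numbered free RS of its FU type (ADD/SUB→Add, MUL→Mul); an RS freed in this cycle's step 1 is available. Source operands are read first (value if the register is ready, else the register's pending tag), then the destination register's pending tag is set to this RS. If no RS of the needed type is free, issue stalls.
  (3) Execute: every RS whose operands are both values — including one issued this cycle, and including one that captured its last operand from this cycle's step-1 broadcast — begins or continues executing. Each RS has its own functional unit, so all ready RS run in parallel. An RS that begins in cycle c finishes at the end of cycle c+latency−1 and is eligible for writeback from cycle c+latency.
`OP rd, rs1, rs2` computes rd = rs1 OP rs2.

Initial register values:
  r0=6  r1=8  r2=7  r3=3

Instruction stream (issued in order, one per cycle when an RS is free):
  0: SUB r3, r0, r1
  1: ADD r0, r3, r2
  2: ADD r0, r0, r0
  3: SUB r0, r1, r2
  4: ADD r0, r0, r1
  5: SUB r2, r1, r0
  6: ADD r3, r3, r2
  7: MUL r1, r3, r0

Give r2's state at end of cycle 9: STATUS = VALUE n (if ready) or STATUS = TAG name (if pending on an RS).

cycle 1: issue SUB r3<-Add1 // r0:6,r1:8,r2:7,r3:Add1
cycle 2: issue ADD r0<-Add2 // r0:Add2,r1:8,r2:7,r3:Add1
cycle 3: issue ADD r0<-Add3 // r0:Add3,r1:8,r2:7,r3:Add1
cycle 4: CDB Add1=-2; issue SUB r0<-Add1 // r0:Add1,r1:8,r2:7,r3:-2
cycle 5: stall // r0:Add1,r1:8,r2:7,r3:-2
cycle 6: stall // r0:Add1,r1:8,r2:7,r3:-2
cycle 7: CDB Add1=1; issue ADD r0<-Add1 // r0:Add1,r1:8,r2:7,r3:-2
cycle 8: CDB Add2=5; issue SUB r2<-Add2 // r0:Add1,r1:8,r2:Add2,r3:-2
cycle 9: stall // r0:Add1,r1:8,r2:Add2,r3:-2

STATUS = TAG Add2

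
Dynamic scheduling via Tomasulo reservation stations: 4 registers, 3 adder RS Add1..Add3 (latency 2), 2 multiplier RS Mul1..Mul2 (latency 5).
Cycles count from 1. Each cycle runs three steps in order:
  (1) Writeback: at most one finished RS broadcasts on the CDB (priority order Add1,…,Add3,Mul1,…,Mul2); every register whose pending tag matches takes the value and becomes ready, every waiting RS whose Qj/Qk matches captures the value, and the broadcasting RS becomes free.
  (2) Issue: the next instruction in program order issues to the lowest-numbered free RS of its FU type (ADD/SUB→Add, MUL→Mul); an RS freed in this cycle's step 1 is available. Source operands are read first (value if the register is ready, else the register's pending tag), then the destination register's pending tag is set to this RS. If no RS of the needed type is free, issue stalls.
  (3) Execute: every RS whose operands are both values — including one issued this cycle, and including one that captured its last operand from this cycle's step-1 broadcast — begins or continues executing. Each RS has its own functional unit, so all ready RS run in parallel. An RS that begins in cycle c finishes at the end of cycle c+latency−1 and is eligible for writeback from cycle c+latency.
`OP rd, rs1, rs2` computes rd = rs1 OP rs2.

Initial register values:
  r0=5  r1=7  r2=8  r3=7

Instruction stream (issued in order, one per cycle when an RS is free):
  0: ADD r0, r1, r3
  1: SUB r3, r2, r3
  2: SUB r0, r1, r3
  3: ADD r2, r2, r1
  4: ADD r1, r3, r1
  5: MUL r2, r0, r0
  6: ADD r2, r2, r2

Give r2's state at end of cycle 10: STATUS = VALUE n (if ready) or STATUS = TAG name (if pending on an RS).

c1: issue ADD r0<-Add1 | r0:Add1,r1:7,r2:8,r3:7
c2: issue SUB r3<-Add2 | r0:Add1,r1:7,r2:8,r3:Add2
c3: CDB Add1=14; issue SUB r0<-Add1 | r0:Add1,r1:7,r2:8,r3:Add2
c4: CDB Add2=1; issue ADD r2<-Add2 | r0:Add1,r1:7,r2:Add2,r3:1
c5: issue ADD r1<-Add3 | r0:Add1,r1:Add3,r2:Add2,r3:1
c6: CDB Add1=6; issue MUL r2<-Mul1 | r0:6,r1:Add3,r2:Mul1,r3:1
c7: CDB Add2=15; issue ADD r2<-Add1 | r0:6,r1:Add3,r2:Add1,r3:1
c8: CDB Add3=8 | r0:6,r1:8,r2:Add1,r3:1
c9: - | r0:6,r1:8,r2:Add1,r3:1
c10: - | r0:6,r1:8,r2:Add1,r3:1

STATUS = TAG Add1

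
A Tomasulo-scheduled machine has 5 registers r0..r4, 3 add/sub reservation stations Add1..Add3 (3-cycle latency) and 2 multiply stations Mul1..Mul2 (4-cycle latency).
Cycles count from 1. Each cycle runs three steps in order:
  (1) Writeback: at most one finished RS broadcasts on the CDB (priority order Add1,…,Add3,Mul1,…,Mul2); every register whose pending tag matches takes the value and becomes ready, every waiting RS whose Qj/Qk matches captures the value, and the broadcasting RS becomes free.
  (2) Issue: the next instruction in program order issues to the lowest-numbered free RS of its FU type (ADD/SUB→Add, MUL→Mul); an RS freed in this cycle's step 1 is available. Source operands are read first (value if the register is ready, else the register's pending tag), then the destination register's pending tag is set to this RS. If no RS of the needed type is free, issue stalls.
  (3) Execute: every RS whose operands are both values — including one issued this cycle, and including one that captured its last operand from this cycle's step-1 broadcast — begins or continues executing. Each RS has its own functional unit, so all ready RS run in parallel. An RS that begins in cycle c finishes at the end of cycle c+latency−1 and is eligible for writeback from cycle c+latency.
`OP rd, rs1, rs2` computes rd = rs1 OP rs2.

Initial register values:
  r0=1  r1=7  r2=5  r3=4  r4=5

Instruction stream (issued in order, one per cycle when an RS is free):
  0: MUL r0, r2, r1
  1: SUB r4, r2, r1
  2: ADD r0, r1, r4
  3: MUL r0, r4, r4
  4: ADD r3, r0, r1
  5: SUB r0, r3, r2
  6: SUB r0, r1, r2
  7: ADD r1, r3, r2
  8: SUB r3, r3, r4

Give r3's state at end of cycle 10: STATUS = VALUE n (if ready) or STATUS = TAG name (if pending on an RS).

STATUS = TAG Add1

c1: issue MUL r0<-Mul1 | r0:Mul1,r1:7,r2:5,r3:4,r4:5
c2: issue SUB r4<-Add1 | r0:Mul1,r1:7,r2:5,r3:4,r4:Add1
c3: issue ADD r0<-Add2 | r0:Add2,r1:7,r2:5,r3:4,r4:Add1
c4: issue MUL r0<-Mul2 | r0:Mul2,r1:7,r2:5,r3:4,r4:Add1
c5: CDB Add1=-2; issue ADD r3<-Add1 | r0:Mul2,r1:7,r2:5,r3:Add1,r4:-2
c6: CDB Mul1=35; issue SUB r0<-Add3 | r0:Add3,r1:7,r2:5,r3:Add1,r4:-2
c7: stall | r0:Add3,r1:7,r2:5,r3:Add1,r4:-2
c8: CDB Add2=5; issue SUB r0<-Add2 | r0:Add2,r1:7,r2:5,r3:Add1,r4:-2
c9: CDB Mul2=4; stall | r0:Add2,r1:7,r2:5,r3:Add1,r4:-2
c10: stall | r0:Add2,r1:7,r2:5,r3:Add1,r4:-2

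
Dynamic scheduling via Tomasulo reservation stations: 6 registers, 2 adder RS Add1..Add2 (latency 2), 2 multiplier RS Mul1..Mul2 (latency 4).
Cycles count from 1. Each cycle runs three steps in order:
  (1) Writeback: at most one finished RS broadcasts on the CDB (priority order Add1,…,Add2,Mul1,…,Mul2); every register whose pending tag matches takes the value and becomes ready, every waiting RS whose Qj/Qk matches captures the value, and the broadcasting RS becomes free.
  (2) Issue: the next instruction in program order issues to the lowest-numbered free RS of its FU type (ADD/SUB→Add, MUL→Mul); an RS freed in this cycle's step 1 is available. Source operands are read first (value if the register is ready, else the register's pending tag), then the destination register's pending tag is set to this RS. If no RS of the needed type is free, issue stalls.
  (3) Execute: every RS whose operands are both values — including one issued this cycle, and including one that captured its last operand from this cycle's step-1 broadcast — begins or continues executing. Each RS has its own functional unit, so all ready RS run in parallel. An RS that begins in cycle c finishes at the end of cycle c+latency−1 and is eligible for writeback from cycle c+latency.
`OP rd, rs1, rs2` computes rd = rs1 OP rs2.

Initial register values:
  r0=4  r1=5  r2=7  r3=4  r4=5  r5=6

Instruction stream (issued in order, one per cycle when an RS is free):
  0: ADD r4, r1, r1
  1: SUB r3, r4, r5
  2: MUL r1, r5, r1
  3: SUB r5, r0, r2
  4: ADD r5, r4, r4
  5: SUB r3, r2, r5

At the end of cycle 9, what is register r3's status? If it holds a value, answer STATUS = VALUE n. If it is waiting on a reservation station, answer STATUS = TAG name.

  c1: issue ADD r4<-Add1  regs: r0:4,r1:5,r2:7,r3:4,r4:Add1,r5:6
  c2: issue SUB r3<-Add2  regs: r0:4,r1:5,r2:7,r3:Add2,r4:Add1,r5:6
  c3: CDB Add1=10; issue MUL r1<-Mul1  regs: r0:4,r1:Mul1,r2:7,r3:Add2,r4:10,r5:6
  c4: issue SUB r5<-Add1  regs: r0:4,r1:Mul1,r2:7,r3:Add2,r4:10,r5:Add1
  c5: CDB Add2=4; issue ADD r5<-Add2  regs: r0:4,r1:Mul1,r2:7,r3:4,r4:10,r5:Add2
  c6: CDB Add1=-3; issue SUB r3<-Add1  regs: r0:4,r1:Mul1,r2:7,r3:Add1,r4:10,r5:Add2
  c7: CDB Add2=20  regs: r0:4,r1:Mul1,r2:7,r3:Add1,r4:10,r5:20
  c8: CDB Mul1=30  regs: r0:4,r1:30,r2:7,r3:Add1,r4:10,r5:20
  c9: CDB Add1=-13  regs: r0:4,r1:30,r2:7,r3:-13,r4:10,r5:20

STATUS = VALUE -13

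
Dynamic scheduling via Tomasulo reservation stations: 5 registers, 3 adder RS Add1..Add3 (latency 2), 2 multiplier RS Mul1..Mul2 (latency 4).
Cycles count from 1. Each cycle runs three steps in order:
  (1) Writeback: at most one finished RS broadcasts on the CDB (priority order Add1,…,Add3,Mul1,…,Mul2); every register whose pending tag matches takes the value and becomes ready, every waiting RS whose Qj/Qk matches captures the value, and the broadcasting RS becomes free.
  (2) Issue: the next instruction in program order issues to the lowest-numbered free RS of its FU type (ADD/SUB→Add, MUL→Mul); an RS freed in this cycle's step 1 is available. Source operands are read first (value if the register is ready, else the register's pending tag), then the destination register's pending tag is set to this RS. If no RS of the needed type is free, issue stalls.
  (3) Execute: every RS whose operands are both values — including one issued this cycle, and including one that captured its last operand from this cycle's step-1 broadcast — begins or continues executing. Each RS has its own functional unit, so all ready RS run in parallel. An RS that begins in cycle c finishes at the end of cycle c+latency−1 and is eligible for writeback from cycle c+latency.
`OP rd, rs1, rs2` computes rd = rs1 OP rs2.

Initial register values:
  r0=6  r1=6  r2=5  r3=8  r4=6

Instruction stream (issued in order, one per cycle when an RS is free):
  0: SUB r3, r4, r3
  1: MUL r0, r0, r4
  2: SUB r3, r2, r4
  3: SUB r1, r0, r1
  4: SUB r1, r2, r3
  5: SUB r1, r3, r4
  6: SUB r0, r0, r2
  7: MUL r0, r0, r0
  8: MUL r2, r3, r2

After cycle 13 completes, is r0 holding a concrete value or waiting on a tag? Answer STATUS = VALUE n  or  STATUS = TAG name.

  c1: issue SUB r3<-Add1  regs: r0:6,r1:6,r2:5,r3:Add1,r4:6
  c2: issue MUL r0<-Mul1  regs: r0:Mul1,r1:6,r2:5,r3:Add1,r4:6
  c3: CDB Add1=-2; issue SUB r3<-Add1  regs: r0:Mul1,r1:6,r2:5,r3:Add1,r4:6
  c4: issue SUB r1<-Add2  regs: r0:Mul1,r1:Add2,r2:5,r3:Add1,r4:6
  c5: CDB Add1=-1; issue SUB r1<-Add1  regs: r0:Mul1,r1:Add1,r2:5,r3:-1,r4:6
  c6: CDB Mul1=36; issue SUB r1<-Add3  regs: r0:36,r1:Add3,r2:5,r3:-1,r4:6
  c7: CDB Add1=6; issue SUB r0<-Add1  regs: r0:Add1,r1:Add3,r2:5,r3:-1,r4:6
  c8: CDB Add2=30; issue MUL r0<-Mul1  regs: r0:Mul1,r1:Add3,r2:5,r3:-1,r4:6
  c9: CDB Add1=31; issue MUL r2<-Mul2  regs: r0:Mul1,r1:Add3,r2:Mul2,r3:-1,r4:6
  c10: CDB Add3=-7  regs: r0:Mul1,r1:-7,r2:Mul2,r3:-1,r4:6
  c11: -  regs: r0:Mul1,r1:-7,r2:Mul2,r3:-1,r4:6
  c12: -  regs: r0:Mul1,r1:-7,r2:Mul2,r3:-1,r4:6
  c13: CDB Mul1=961  regs: r0:961,r1:-7,r2:Mul2,r3:-1,r4:6

STATUS = VALUE 961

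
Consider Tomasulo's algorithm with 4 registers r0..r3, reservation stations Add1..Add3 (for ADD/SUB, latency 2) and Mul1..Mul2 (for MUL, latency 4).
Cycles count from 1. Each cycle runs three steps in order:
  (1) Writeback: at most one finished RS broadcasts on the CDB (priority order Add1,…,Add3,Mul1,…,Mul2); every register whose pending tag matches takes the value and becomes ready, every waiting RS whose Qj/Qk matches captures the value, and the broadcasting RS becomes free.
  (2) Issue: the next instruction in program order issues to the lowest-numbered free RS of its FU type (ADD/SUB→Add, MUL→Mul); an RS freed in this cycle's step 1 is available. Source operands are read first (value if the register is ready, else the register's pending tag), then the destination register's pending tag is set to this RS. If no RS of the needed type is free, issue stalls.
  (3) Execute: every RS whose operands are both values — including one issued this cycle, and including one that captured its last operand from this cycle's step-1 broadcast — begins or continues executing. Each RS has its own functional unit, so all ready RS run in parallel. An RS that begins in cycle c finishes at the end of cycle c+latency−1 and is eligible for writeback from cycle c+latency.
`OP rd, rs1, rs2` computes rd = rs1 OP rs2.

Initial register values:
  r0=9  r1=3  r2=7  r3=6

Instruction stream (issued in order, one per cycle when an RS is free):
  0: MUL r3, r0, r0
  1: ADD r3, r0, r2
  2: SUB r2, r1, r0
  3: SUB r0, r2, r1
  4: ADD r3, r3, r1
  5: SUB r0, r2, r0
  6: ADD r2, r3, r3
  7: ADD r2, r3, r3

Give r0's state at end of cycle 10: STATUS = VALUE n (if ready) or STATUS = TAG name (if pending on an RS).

STATUS = VALUE 3

c1: issue MUL r3<-Mul1 | r0:9,r1:3,r2:7,r3:Mul1
c2: issue ADD r3<-Add1 | r0:9,r1:3,r2:7,r3:Add1
c3: issue SUB r2<-Add2 | r0:9,r1:3,r2:Add2,r3:Add1
c4: CDB Add1=16; issue SUB r0<-Add1 | r0:Add1,r1:3,r2:Add2,r3:16
c5: CDB Add2=-6; issue ADD r3<-Add2 | r0:Add1,r1:3,r2:-6,r3:Add2
c6: CDB Mul1=81; issue SUB r0<-Add3 | r0:Add3,r1:3,r2:-6,r3:Add2
c7: CDB Add1=-9; issue ADD r2<-Add1 | r0:Add3,r1:3,r2:Add1,r3:Add2
c8: CDB Add2=19; issue ADD r2<-Add2 | r0:Add3,r1:3,r2:Add2,r3:19
c9: CDB Add3=3 | r0:3,r1:3,r2:Add2,r3:19
c10: CDB Add1=38 | r0:3,r1:3,r2:Add2,r3:19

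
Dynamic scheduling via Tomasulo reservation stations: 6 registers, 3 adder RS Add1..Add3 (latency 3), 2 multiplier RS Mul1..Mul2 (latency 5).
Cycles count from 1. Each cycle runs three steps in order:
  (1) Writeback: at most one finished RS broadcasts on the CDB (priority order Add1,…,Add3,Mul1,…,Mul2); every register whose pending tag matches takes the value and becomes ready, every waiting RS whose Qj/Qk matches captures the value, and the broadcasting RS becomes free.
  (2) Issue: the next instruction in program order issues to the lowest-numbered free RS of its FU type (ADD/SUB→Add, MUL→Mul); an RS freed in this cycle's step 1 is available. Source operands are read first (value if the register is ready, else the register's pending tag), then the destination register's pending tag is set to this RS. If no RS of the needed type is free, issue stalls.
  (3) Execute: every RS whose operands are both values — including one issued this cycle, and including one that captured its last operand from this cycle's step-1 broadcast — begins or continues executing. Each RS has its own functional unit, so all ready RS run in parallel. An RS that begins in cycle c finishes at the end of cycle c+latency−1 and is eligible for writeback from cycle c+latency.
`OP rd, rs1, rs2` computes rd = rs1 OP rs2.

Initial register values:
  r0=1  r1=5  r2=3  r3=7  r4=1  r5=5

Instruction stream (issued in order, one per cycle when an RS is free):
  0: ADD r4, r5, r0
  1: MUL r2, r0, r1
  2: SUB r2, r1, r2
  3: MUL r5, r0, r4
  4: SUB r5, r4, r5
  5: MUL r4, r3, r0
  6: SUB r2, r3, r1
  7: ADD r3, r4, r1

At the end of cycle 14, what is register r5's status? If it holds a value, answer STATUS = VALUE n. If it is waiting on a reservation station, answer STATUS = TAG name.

c1: issue ADD r4<-Add1 | r0:1,r1:5,r2:3,r3:7,r4:Add1,r5:5
c2: issue MUL r2<-Mul1 | r0:1,r1:5,r2:Mul1,r3:7,r4:Add1,r5:5
c3: issue SUB r2<-Add2 | r0:1,r1:5,r2:Add2,r3:7,r4:Add1,r5:5
c4: CDB Add1=6; issue MUL r5<-Mul2 | r0:1,r1:5,r2:Add2,r3:7,r4:6,r5:Mul2
c5: issue SUB r5<-Add1 | r0:1,r1:5,r2:Add2,r3:7,r4:6,r5:Add1
c6: stall | r0:1,r1:5,r2:Add2,r3:7,r4:6,r5:Add1
c7: CDB Mul1=5; issue MUL r4<-Mul1 | r0:1,r1:5,r2:Add2,r3:7,r4:Mul1,r5:Add1
c8: issue SUB r2<-Add3 | r0:1,r1:5,r2:Add3,r3:7,r4:Mul1,r5:Add1
c9: CDB Mul2=6; stall | r0:1,r1:5,r2:Add3,r3:7,r4:Mul1,r5:Add1
c10: CDB Add2=0; issue ADD r3<-Add2 | r0:1,r1:5,r2:Add3,r3:Add2,r4:Mul1,r5:Add1
c11: CDB Add3=2 | r0:1,r1:5,r2:2,r3:Add2,r4:Mul1,r5:Add1
c12: CDB Add1=0 | r0:1,r1:5,r2:2,r3:Add2,r4:Mul1,r5:0
c13: CDB Mul1=7 | r0:1,r1:5,r2:2,r3:Add2,r4:7,r5:0
c14: - | r0:1,r1:5,r2:2,r3:Add2,r4:7,r5:0

STATUS = VALUE 0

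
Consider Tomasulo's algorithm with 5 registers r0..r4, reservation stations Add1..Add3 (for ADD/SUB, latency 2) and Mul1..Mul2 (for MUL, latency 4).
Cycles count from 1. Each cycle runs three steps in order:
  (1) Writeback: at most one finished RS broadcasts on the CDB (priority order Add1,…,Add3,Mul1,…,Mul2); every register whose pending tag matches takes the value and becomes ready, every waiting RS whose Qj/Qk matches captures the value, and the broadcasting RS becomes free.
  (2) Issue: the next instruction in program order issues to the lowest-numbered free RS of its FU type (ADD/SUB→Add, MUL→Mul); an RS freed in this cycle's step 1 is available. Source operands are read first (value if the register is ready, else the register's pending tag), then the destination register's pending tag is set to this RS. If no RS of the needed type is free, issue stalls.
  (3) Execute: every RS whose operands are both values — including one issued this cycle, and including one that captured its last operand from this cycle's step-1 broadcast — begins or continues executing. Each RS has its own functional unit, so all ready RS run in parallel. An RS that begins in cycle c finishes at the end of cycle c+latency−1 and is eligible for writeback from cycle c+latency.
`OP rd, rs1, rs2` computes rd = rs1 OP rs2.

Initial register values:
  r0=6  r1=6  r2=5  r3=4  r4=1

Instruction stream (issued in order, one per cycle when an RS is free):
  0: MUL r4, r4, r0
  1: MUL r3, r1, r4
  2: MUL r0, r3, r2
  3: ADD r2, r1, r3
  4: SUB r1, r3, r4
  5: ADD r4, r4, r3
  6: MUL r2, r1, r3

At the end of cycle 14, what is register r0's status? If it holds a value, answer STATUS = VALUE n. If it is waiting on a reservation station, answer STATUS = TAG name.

STATUS = VALUE 180

  c1: issue MUL r4<-Mul1  regs: r0:6,r1:6,r2:5,r3:4,r4:Mul1
  c2: issue MUL r3<-Mul2  regs: r0:6,r1:6,r2:5,r3:Mul2,r4:Mul1
  c3: stall  regs: r0:6,r1:6,r2:5,r3:Mul2,r4:Mul1
  c4: stall  regs: r0:6,r1:6,r2:5,r3:Mul2,r4:Mul1
  c5: CDB Mul1=6; issue MUL r0<-Mul1  regs: r0:Mul1,r1:6,r2:5,r3:Mul2,r4:6
  c6: issue ADD r2<-Add1  regs: r0:Mul1,r1:6,r2:Add1,r3:Mul2,r4:6
  c7: issue SUB r1<-Add2  regs: r0:Mul1,r1:Add2,r2:Add1,r3:Mul2,r4:6
  c8: issue ADD r4<-Add3  regs: r0:Mul1,r1:Add2,r2:Add1,r3:Mul2,r4:Add3
  c9: CDB Mul2=36; issue MUL r2<-Mul2  regs: r0:Mul1,r1:Add2,r2:Mul2,r3:36,r4:Add3
  c10: -  regs: r0:Mul1,r1:Add2,r2:Mul2,r3:36,r4:Add3
  c11: CDB Add1=42  regs: r0:Mul1,r1:Add2,r2:Mul2,r3:36,r4:Add3
  c12: CDB Add2=30  regs: r0:Mul1,r1:30,r2:Mul2,r3:36,r4:Add3
  c13: CDB Add3=42  regs: r0:Mul1,r1:30,r2:Mul2,r3:36,r4:42
  c14: CDB Mul1=180  regs: r0:180,r1:30,r2:Mul2,r3:36,r4:42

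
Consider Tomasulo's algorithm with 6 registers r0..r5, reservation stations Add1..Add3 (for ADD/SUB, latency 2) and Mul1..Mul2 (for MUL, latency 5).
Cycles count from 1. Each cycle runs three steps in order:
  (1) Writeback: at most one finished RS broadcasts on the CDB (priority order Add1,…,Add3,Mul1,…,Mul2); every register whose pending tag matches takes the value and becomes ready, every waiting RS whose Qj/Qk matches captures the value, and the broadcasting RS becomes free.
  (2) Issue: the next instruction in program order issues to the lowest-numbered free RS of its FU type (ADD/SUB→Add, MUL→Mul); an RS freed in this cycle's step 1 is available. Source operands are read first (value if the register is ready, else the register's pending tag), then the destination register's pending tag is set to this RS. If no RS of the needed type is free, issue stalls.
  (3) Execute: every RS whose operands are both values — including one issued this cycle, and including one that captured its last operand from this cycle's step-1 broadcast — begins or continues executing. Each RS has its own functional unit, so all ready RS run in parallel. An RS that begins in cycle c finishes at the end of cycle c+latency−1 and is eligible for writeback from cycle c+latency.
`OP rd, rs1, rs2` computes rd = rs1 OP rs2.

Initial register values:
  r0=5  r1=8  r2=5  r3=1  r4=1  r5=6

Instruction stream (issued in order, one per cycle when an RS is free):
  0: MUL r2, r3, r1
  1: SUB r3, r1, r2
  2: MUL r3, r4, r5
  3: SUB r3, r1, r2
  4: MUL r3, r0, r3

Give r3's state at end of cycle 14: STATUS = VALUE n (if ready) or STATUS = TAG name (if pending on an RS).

STATUS = VALUE 0

cycle 1: issue MUL r2<-Mul1 // r0:5,r1:8,r2:Mul1,r3:1,r4:1,r5:6
cycle 2: issue SUB r3<-Add1 // r0:5,r1:8,r2:Mul1,r3:Add1,r4:1,r5:6
cycle 3: issue MUL r3<-Mul2 // r0:5,r1:8,r2:Mul1,r3:Mul2,r4:1,r5:6
cycle 4: issue SUB r3<-Add2 // r0:5,r1:8,r2:Mul1,r3:Add2,r4:1,r5:6
cycle 5: stall // r0:5,r1:8,r2:Mul1,r3:Add2,r4:1,r5:6
cycle 6: CDB Mul1=8; issue MUL r3<-Mul1 // r0:5,r1:8,r2:8,r3:Mul1,r4:1,r5:6
cycle 7: - // r0:5,r1:8,r2:8,r3:Mul1,r4:1,r5:6
cycle 8: CDB Add1=0 // r0:5,r1:8,r2:8,r3:Mul1,r4:1,r5:6
cycle 9: CDB Add2=0 // r0:5,r1:8,r2:8,r3:Mul1,r4:1,r5:6
cycle 10: CDB Mul2=6 // r0:5,r1:8,r2:8,r3:Mul1,r4:1,r5:6
cycle 11: - // r0:5,r1:8,r2:8,r3:Mul1,r4:1,r5:6
cycle 12: - // r0:5,r1:8,r2:8,r3:Mul1,r4:1,r5:6
cycle 13: - // r0:5,r1:8,r2:8,r3:Mul1,r4:1,r5:6
cycle 14: CDB Mul1=0 // r0:5,r1:8,r2:8,r3:0,r4:1,r5:6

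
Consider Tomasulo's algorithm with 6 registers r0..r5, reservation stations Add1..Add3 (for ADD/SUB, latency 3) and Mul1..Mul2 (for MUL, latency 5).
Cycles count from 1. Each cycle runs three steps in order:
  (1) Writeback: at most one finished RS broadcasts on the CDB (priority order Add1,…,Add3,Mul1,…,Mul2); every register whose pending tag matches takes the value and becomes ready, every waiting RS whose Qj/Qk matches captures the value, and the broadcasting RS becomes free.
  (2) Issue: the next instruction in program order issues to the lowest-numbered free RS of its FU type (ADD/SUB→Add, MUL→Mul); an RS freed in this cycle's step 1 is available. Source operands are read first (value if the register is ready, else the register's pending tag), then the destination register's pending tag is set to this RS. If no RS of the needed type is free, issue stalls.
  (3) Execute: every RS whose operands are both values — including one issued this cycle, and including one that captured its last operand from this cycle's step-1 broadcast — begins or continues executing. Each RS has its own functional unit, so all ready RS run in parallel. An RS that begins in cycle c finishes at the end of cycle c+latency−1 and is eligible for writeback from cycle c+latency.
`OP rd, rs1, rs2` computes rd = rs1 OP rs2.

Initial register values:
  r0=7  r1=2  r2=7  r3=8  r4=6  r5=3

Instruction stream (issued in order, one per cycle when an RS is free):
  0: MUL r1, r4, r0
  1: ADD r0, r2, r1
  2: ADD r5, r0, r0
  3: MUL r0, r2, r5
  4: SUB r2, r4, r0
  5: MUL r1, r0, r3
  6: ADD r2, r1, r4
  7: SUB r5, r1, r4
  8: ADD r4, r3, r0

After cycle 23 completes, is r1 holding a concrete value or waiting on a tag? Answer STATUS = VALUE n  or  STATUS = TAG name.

STATUS = VALUE 5488

c1: issue MUL r1<-Mul1 | r0:7,r1:Mul1,r2:7,r3:8,r4:6,r5:3
c2: issue ADD r0<-Add1 | r0:Add1,r1:Mul1,r2:7,r3:8,r4:6,r5:3
c3: issue ADD r5<-Add2 | r0:Add1,r1:Mul1,r2:7,r3:8,r4:6,r5:Add2
c4: issue MUL r0<-Mul2 | r0:Mul2,r1:Mul1,r2:7,r3:8,r4:6,r5:Add2
c5: issue SUB r2<-Add3 | r0:Mul2,r1:Mul1,r2:Add3,r3:8,r4:6,r5:Add2
c6: CDB Mul1=42; issue MUL r1<-Mul1 | r0:Mul2,r1:Mul1,r2:Add3,r3:8,r4:6,r5:Add2
c7: stall | r0:Mul2,r1:Mul1,r2:Add3,r3:8,r4:6,r5:Add2
c8: stall | r0:Mul2,r1:Mul1,r2:Add3,r3:8,r4:6,r5:Add2
c9: CDB Add1=49; issue ADD r2<-Add1 | r0:Mul2,r1:Mul1,r2:Add1,r3:8,r4:6,r5:Add2
c10: stall | r0:Mul2,r1:Mul1,r2:Add1,r3:8,r4:6,r5:Add2
c11: stall | r0:Mul2,r1:Mul1,r2:Add1,r3:8,r4:6,r5:Add2
c12: CDB Add2=98; issue SUB r5<-Add2 | r0:Mul2,r1:Mul1,r2:Add1,r3:8,r4:6,r5:Add2
c13: stall | r0:Mul2,r1:Mul1,r2:Add1,r3:8,r4:6,r5:Add2
c14: stall | r0:Mul2,r1:Mul1,r2:Add1,r3:8,r4:6,r5:Add2
c15: stall | r0:Mul2,r1:Mul1,r2:Add1,r3:8,r4:6,r5:Add2
c16: stall | r0:Mul2,r1:Mul1,r2:Add1,r3:8,r4:6,r5:Add2
c17: CDB Mul2=686; stall | r0:686,r1:Mul1,r2:Add1,r3:8,r4:6,r5:Add2
c18: stall | r0:686,r1:Mul1,r2:Add1,r3:8,r4:6,r5:Add2
c19: stall | r0:686,r1:Mul1,r2:Add1,r3:8,r4:6,r5:Add2
c20: CDB Add3=-680; issue ADD r4<-Add3 | r0:686,r1:Mul1,r2:Add1,r3:8,r4:Add3,r5:Add2
c21: - | r0:686,r1:Mul1,r2:Add1,r3:8,r4:Add3,r5:Add2
c22: CDB Mul1=5488 | r0:686,r1:5488,r2:Add1,r3:8,r4:Add3,r5:Add2
c23: CDB Add3=694 | r0:686,r1:5488,r2:Add1,r3:8,r4:694,r5:Add2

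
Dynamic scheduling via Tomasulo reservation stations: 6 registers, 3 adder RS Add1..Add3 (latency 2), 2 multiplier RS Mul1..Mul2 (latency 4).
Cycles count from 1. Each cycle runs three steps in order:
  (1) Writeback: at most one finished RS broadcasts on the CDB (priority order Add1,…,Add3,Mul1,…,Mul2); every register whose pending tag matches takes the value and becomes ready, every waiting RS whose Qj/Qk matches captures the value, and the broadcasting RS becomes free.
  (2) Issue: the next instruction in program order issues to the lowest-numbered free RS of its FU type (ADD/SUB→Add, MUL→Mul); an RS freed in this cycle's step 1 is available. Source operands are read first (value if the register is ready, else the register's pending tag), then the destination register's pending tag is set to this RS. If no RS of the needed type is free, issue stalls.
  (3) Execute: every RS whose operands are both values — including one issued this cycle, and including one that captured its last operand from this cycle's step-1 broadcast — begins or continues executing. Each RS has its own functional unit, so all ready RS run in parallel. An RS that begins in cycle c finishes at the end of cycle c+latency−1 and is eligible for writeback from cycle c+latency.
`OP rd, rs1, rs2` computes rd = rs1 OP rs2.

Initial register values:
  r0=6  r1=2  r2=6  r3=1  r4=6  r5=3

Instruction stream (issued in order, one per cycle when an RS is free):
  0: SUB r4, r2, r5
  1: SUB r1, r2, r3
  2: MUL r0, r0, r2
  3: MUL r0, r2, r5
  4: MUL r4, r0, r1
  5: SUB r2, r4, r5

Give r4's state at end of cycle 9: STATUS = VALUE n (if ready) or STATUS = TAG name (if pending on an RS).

c1: issue SUB r4<-Add1 | r0:6,r1:2,r2:6,r3:1,r4:Add1,r5:3
c2: issue SUB r1<-Add2 | r0:6,r1:Add2,r2:6,r3:1,r4:Add1,r5:3
c3: CDB Add1=3; issue MUL r0<-Mul1 | r0:Mul1,r1:Add2,r2:6,r3:1,r4:3,r5:3
c4: CDB Add2=5; issue MUL r0<-Mul2 | r0:Mul2,r1:5,r2:6,r3:1,r4:3,r5:3
c5: stall | r0:Mul2,r1:5,r2:6,r3:1,r4:3,r5:3
c6: stall | r0:Mul2,r1:5,r2:6,r3:1,r4:3,r5:3
c7: CDB Mul1=36; issue MUL r4<-Mul1 | r0:Mul2,r1:5,r2:6,r3:1,r4:Mul1,r5:3
c8: CDB Mul2=18; issue SUB r2<-Add1 | r0:18,r1:5,r2:Add1,r3:1,r4:Mul1,r5:3
c9: - | r0:18,r1:5,r2:Add1,r3:1,r4:Mul1,r5:3

STATUS = TAG Mul1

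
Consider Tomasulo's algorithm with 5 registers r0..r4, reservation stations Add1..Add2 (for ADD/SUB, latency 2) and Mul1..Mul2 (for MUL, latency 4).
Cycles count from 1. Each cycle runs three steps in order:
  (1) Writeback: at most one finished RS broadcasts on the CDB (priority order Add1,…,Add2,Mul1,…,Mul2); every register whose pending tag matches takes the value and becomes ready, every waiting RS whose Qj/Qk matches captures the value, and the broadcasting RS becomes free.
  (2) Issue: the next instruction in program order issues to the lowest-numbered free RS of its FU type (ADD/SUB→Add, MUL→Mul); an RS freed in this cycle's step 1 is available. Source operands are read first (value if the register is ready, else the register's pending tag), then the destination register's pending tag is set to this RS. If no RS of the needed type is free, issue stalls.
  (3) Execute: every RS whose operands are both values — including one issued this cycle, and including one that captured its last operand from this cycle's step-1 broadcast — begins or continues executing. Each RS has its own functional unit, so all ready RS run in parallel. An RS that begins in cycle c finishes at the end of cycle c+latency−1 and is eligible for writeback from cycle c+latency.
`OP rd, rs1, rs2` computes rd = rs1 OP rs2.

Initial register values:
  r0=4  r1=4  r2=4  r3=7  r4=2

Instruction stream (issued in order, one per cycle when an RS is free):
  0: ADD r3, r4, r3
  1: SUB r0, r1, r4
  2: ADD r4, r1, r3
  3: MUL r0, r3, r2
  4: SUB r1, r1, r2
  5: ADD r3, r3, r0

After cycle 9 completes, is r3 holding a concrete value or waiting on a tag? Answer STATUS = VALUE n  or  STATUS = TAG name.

STATUS = TAG Add2

cycle 1: issue ADD r3<-Add1 // r0:4,r1:4,r2:4,r3:Add1,r4:2
cycle 2: issue SUB r0<-Add2 // r0:Add2,r1:4,r2:4,r3:Add1,r4:2
cycle 3: CDB Add1=9; issue ADD r4<-Add1 // r0:Add2,r1:4,r2:4,r3:9,r4:Add1
cycle 4: CDB Add2=2; issue MUL r0<-Mul1 // r0:Mul1,r1:4,r2:4,r3:9,r4:Add1
cycle 5: CDB Add1=13; issue SUB r1<-Add1 // r0:Mul1,r1:Add1,r2:4,r3:9,r4:13
cycle 6: issue ADD r3<-Add2 // r0:Mul1,r1:Add1,r2:4,r3:Add2,r4:13
cycle 7: CDB Add1=0 // r0:Mul1,r1:0,r2:4,r3:Add2,r4:13
cycle 8: CDB Mul1=36 // r0:36,r1:0,r2:4,r3:Add2,r4:13
cycle 9: - // r0:36,r1:0,r2:4,r3:Add2,r4:13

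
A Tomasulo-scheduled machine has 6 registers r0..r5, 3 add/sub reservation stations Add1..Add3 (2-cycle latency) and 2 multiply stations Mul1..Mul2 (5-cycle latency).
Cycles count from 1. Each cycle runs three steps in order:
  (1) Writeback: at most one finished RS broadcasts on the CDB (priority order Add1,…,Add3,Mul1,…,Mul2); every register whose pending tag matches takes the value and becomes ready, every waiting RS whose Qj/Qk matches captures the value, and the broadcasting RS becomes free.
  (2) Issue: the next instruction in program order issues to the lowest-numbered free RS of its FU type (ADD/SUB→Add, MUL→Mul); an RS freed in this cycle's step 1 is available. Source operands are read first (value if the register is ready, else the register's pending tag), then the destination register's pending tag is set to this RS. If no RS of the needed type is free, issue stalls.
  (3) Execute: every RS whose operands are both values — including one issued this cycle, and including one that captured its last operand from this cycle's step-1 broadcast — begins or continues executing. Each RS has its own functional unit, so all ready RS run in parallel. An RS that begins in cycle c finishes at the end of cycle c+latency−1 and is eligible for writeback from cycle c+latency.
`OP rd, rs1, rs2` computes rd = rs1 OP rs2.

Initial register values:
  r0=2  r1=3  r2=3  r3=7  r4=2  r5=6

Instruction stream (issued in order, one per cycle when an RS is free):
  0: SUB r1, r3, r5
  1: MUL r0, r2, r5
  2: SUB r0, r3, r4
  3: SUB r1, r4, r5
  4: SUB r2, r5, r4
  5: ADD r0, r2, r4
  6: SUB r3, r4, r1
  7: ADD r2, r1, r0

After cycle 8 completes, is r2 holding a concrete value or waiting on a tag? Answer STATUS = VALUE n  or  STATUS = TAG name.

  c1: issue SUB r1<-Add1  regs: r0:2,r1:Add1,r2:3,r3:7,r4:2,r5:6
  c2: issue MUL r0<-Mul1  regs: r0:Mul1,r1:Add1,r2:3,r3:7,r4:2,r5:6
  c3: CDB Add1=1; issue SUB r0<-Add1  regs: r0:Add1,r1:1,r2:3,r3:7,r4:2,r5:6
  c4: issue SUB r1<-Add2  regs: r0:Add1,r1:Add2,r2:3,r3:7,r4:2,r5:6
  c5: CDB Add1=5; issue SUB r2<-Add1  regs: r0:5,r1:Add2,r2:Add1,r3:7,r4:2,r5:6
  c6: CDB Add2=-4; issue ADD r0<-Add2  regs: r0:Add2,r1:-4,r2:Add1,r3:7,r4:2,r5:6
  c7: CDB Add1=4; issue SUB r3<-Add1  regs: r0:Add2,r1:-4,r2:4,r3:Add1,r4:2,r5:6
  c8: CDB Mul1=18; issue ADD r2<-Add3  regs: r0:Add2,r1:-4,r2:Add3,r3:Add1,r4:2,r5:6

STATUS = TAG Add3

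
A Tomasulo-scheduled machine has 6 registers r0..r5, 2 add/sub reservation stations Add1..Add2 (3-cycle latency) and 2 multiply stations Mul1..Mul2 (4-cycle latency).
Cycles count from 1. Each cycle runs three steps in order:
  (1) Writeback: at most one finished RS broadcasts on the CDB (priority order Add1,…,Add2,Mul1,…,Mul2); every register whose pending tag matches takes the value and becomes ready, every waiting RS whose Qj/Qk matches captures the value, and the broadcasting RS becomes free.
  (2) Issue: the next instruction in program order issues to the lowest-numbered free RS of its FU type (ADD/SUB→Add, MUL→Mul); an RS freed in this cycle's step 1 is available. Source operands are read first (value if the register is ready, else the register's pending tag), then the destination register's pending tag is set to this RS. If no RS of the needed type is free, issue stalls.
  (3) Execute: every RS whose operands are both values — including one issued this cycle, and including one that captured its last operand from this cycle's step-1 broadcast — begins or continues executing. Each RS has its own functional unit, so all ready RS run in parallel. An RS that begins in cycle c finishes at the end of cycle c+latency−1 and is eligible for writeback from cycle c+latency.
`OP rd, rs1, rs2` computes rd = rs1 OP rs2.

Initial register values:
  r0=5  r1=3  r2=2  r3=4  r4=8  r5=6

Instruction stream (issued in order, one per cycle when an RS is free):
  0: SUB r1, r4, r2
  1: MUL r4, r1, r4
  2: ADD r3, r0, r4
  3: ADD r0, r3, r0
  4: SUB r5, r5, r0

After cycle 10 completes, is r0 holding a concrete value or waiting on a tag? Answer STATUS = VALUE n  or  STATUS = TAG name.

  c1: issue SUB r1<-Add1  regs: r0:5,r1:Add1,r2:2,r3:4,r4:8,r5:6
  c2: issue MUL r4<-Mul1  regs: r0:5,r1:Add1,r2:2,r3:4,r4:Mul1,r5:6
  c3: issue ADD r3<-Add2  regs: r0:5,r1:Add1,r2:2,r3:Add2,r4:Mul1,r5:6
  c4: CDB Add1=6; issue ADD r0<-Add1  regs: r0:Add1,r1:6,r2:2,r3:Add2,r4:Mul1,r5:6
  c5: stall  regs: r0:Add1,r1:6,r2:2,r3:Add2,r4:Mul1,r5:6
  c6: stall  regs: r0:Add1,r1:6,r2:2,r3:Add2,r4:Mul1,r5:6
  c7: stall  regs: r0:Add1,r1:6,r2:2,r3:Add2,r4:Mul1,r5:6
  c8: CDB Mul1=48; stall  regs: r0:Add1,r1:6,r2:2,r3:Add2,r4:48,r5:6
  c9: stall  regs: r0:Add1,r1:6,r2:2,r3:Add2,r4:48,r5:6
  c10: stall  regs: r0:Add1,r1:6,r2:2,r3:Add2,r4:48,r5:6

STATUS = TAG Add1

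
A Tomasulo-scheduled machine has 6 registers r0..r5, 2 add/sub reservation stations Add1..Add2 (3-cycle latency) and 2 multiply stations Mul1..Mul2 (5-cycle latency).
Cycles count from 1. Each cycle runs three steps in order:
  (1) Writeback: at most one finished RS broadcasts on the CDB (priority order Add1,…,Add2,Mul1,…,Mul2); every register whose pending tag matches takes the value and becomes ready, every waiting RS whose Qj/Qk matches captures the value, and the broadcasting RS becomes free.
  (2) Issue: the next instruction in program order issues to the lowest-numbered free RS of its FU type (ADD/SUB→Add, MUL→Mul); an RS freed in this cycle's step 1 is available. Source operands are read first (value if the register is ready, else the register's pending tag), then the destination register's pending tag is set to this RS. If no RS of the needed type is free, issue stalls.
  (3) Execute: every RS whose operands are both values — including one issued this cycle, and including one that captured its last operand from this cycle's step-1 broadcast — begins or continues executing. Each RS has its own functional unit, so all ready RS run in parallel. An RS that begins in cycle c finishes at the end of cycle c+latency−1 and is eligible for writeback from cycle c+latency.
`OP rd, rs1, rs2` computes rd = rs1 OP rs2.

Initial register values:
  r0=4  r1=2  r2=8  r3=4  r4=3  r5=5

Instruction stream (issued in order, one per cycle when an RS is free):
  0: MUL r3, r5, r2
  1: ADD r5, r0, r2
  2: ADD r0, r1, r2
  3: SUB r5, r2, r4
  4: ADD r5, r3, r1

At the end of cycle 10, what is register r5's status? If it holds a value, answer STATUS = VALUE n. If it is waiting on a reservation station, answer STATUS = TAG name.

STATUS = VALUE 42

  c1: issue MUL r3<-Mul1  regs: r0:4,r1:2,r2:8,r3:Mul1,r4:3,r5:5
  c2: issue ADD r5<-Add1  regs: r0:4,r1:2,r2:8,r3:Mul1,r4:3,r5:Add1
  c3: issue ADD r0<-Add2  regs: r0:Add2,r1:2,r2:8,r3:Mul1,r4:3,r5:Add1
  c4: stall  regs: r0:Add2,r1:2,r2:8,r3:Mul1,r4:3,r5:Add1
  c5: CDB Add1=12; issue SUB r5<-Add1  regs: r0:Add2,r1:2,r2:8,r3:Mul1,r4:3,r5:Add1
  c6: CDB Add2=10; issue ADD r5<-Add2  regs: r0:10,r1:2,r2:8,r3:Mul1,r4:3,r5:Add2
  c7: CDB Mul1=40  regs: r0:10,r1:2,r2:8,r3:40,r4:3,r5:Add2
  c8: CDB Add1=5  regs: r0:10,r1:2,r2:8,r3:40,r4:3,r5:Add2
  c9: -  regs: r0:10,r1:2,r2:8,r3:40,r4:3,r5:Add2
  c10: CDB Add2=42  regs: r0:10,r1:2,r2:8,r3:40,r4:3,r5:42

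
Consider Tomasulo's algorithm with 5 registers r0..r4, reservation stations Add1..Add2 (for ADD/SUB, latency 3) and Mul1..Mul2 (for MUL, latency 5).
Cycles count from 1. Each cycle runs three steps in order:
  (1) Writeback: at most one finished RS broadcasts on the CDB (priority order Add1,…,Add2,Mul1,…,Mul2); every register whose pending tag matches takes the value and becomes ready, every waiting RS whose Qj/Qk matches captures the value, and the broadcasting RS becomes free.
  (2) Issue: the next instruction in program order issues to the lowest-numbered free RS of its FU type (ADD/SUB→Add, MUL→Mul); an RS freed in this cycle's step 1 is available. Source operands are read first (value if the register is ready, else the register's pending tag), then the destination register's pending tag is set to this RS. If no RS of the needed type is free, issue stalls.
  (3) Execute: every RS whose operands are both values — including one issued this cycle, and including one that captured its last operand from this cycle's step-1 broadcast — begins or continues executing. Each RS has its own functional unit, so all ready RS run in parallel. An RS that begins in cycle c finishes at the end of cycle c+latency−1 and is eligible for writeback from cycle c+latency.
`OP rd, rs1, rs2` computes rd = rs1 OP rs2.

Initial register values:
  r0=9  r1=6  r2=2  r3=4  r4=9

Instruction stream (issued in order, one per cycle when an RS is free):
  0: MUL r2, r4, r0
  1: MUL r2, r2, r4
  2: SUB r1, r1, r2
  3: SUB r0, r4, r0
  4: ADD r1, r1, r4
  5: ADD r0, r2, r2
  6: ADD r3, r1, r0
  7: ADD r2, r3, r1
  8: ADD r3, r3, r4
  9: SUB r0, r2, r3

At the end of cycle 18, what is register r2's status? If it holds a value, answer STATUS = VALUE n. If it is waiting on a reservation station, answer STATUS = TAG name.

STATUS = TAG Add2

cycle 1: issue MUL r2<-Mul1 // r0:9,r1:6,r2:Mul1,r3:4,r4:9
cycle 2: issue MUL r2<-Mul2 // r0:9,r1:6,r2:Mul2,r3:4,r4:9
cycle 3: issue SUB r1<-Add1 // r0:9,r1:Add1,r2:Mul2,r3:4,r4:9
cycle 4: issue SUB r0<-Add2 // r0:Add2,r1:Add1,r2:Mul2,r3:4,r4:9
cycle 5: stall // r0:Add2,r1:Add1,r2:Mul2,r3:4,r4:9
cycle 6: CDB Mul1=81; stall // r0:Add2,r1:Add1,r2:Mul2,r3:4,r4:9
cycle 7: CDB Add2=0; issue ADD r1<-Add2 // r0:0,r1:Add2,r2:Mul2,r3:4,r4:9
cycle 8: stall // r0:0,r1:Add2,r2:Mul2,r3:4,r4:9
cycle 9: stall // r0:0,r1:Add2,r2:Mul2,r3:4,r4:9
cycle 10: stall // r0:0,r1:Add2,r2:Mul2,r3:4,r4:9
cycle 11: CDB Mul2=729; stall // r0:0,r1:Add2,r2:729,r3:4,r4:9
cycle 12: stall // r0:0,r1:Add2,r2:729,r3:4,r4:9
cycle 13: stall // r0:0,r1:Add2,r2:729,r3:4,r4:9
cycle 14: CDB Add1=-723; issue ADD r0<-Add1 // r0:Add1,r1:Add2,r2:729,r3:4,r4:9
cycle 15: stall // r0:Add1,r1:Add2,r2:729,r3:4,r4:9
cycle 16: stall // r0:Add1,r1:Add2,r2:729,r3:4,r4:9
cycle 17: CDB Add1=1458; issue ADD r3<-Add1 // r0:1458,r1:Add2,r2:729,r3:Add1,r4:9
cycle 18: CDB Add2=-714; issue ADD r2<-Add2 // r0:1458,r1:-714,r2:Add2,r3:Add1,r4:9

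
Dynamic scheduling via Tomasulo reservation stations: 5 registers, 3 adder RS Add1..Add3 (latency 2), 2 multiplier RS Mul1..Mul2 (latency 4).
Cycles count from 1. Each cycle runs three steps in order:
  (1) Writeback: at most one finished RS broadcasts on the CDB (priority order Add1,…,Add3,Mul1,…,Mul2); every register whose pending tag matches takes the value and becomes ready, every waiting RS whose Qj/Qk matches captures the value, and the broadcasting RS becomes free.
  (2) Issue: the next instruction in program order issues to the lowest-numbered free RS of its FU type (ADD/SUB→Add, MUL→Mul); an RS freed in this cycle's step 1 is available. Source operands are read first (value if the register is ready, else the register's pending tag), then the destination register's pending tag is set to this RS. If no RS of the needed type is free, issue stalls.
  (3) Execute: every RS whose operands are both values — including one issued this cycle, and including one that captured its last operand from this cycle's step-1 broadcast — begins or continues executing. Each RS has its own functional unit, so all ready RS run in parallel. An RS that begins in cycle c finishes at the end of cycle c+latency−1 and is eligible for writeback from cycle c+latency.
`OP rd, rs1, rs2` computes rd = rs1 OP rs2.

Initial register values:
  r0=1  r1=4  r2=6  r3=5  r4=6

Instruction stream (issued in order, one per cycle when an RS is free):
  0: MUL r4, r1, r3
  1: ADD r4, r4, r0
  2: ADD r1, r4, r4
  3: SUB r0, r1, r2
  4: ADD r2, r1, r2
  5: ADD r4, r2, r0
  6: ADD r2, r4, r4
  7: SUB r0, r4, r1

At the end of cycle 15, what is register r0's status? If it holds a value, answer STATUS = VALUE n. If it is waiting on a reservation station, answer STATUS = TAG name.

c1: issue MUL r4<-Mul1 | r0:1,r1:4,r2:6,r3:5,r4:Mul1
c2: issue ADD r4<-Add1 | r0:1,r1:4,r2:6,r3:5,r4:Add1
c3: issue ADD r1<-Add2 | r0:1,r1:Add2,r2:6,r3:5,r4:Add1
c4: issue SUB r0<-Add3 | r0:Add3,r1:Add2,r2:6,r3:5,r4:Add1
c5: CDB Mul1=20; stall | r0:Add3,r1:Add2,r2:6,r3:5,r4:Add1
c6: stall | r0:Add3,r1:Add2,r2:6,r3:5,r4:Add1
c7: CDB Add1=21; issue ADD r2<-Add1 | r0:Add3,r1:Add2,r2:Add1,r3:5,r4:21
c8: stall | r0:Add3,r1:Add2,r2:Add1,r3:5,r4:21
c9: CDB Add2=42; issue ADD r4<-Add2 | r0:Add3,r1:42,r2:Add1,r3:5,r4:Add2
c10: stall | r0:Add3,r1:42,r2:Add1,r3:5,r4:Add2
c11: CDB Add1=48; issue ADD r2<-Add1 | r0:Add3,r1:42,r2:Add1,r3:5,r4:Add2
c12: CDB Add3=36; issue SUB r0<-Add3 | r0:Add3,r1:42,r2:Add1,r3:5,r4:Add2
c13: - | r0:Add3,r1:42,r2:Add1,r3:5,r4:Add2
c14: CDB Add2=84 | r0:Add3,r1:42,r2:Add1,r3:5,r4:84
c15: - | r0:Add3,r1:42,r2:Add1,r3:5,r4:84

STATUS = TAG Add3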